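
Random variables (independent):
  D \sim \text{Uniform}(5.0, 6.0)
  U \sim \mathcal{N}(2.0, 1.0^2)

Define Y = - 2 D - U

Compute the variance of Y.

For independent RVs: Var(aX + bY) = a²Var(X) + b²Var(Y)
Var(D) = 0.083333333
Var(U) = 1
Var(Y) = (-2)²*0.083333333 + (-1)²*1
= 4*0.083333333 + 1*1 = 1.3333333

1.3333333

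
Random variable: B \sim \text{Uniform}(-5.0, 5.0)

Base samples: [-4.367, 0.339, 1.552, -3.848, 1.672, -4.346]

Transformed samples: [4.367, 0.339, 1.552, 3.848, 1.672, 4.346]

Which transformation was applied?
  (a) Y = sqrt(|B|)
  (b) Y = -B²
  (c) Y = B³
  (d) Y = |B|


Checking option (d) Y = |B|:
  B = -4.367 -> Y = 4.367 ✓
  B = 0.339 -> Y = 0.339 ✓
  B = 1.552 -> Y = 1.552 ✓
All samples match this transformation.

(d) |B|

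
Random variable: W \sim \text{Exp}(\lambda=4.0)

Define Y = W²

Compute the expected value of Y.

E[W²] = Var(W) + (E[W])² = 0.0625 + 0.0625 = 0.125

0.125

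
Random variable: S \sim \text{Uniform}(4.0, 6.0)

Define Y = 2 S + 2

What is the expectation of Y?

For Y = 2S + 2:
E[Y] = 2 * E[S] + 2
E[S] = (4 + 6)/2 = 5
E[Y] = 2 * 5 + 2 = 12

12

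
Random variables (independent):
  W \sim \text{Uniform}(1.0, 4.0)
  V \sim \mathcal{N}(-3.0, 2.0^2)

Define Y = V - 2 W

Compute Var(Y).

For independent RVs: Var(aX + bY) = a²Var(X) + b²Var(Y)
Var(W) = 0.75
Var(V) = 4
Var(Y) = (-2)²*0.75 + 1²*4
= 4*0.75 + 1*4 = 7

7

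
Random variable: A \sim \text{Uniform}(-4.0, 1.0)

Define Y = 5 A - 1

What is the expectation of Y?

For Y = 5A - 1:
E[Y] = 5 * E[A] - 1
E[A] = (-4 + 1)/2 = -1.5
E[Y] = 5 * (-1.5) - 1 = -8.5

-8.5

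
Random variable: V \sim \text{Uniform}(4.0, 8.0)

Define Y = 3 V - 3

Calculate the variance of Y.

For Y = aV + b: Var(Y) = a² * Var(V)
Var(V) = (8 - 4)^2/12 = 1.3333333
Var(Y) = 3² * 1.3333333 = 9 * 1.3333333 = 12

12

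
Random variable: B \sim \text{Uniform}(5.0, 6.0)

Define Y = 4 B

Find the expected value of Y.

For Y = 4B:
E[Y] = 4 * E[B]
E[B] = (5 + 6)/2 = 5.5
E[Y] = 4 * 5.5 = 22

22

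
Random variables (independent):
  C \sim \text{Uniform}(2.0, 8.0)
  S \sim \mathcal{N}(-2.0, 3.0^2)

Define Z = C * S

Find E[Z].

For independent RVs: E[XY] = E[X]*E[Y]
E[C] = 5
E[S] = -2
E[Z] = 5 * (-2) = -10

-10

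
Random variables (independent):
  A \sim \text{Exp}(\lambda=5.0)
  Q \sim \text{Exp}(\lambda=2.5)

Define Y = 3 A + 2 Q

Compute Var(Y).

For independent RVs: Var(aX + bY) = a²Var(X) + b²Var(Y)
Var(A) = 0.04
Var(Q) = 0.16
Var(Y) = 3²*0.04 + 2²*0.16
= 9*0.04 + 4*0.16 = 1

1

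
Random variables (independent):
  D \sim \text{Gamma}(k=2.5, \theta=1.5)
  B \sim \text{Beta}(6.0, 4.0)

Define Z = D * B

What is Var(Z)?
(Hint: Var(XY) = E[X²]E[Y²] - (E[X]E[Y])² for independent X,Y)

Var(XY) = E[X²]E[Y²] - (E[X]E[Y])²
E[D] = 3.75, Var(D) = 5.625
E[B] = 0.6, Var(B) = 0.021818182
E[D²] = 5.625 + 3.75² = 19.6875
E[B²] = 0.021818182 + 0.6² = 0.38181818
Var(Z) = 19.6875*0.38181818 - (3.75*0.6)²
= 7.5170455 - 5.0625 = 2.4545455

2.4545455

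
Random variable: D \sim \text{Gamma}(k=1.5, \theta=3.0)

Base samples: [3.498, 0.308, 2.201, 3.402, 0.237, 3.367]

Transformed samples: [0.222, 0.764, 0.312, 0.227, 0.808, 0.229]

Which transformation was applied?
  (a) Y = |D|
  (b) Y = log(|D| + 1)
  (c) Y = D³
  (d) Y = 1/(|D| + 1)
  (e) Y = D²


Checking option (d) Y = 1/(|D| + 1):
  D = 3.498 -> Y = 0.222 ✓
  D = 0.308 -> Y = 0.764 ✓
  D = 2.201 -> Y = 0.312 ✓
All samples match this transformation.

(d) 1/(|D| + 1)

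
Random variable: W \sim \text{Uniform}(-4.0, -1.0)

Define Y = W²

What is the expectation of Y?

E[W²] = Var(W) + (E[W])² = 0.75 + 6.25 = 7

7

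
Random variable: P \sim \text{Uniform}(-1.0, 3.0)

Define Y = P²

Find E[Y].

Using E[X²] = Var(X) + (E[X])²:
E[P] = 1
Var(P) = (3 + 1)^2/12 = 1.3333333
E[P²] = 1.3333333 + 1² = 1.3333333 + 1 = 2.3333333

2.3333333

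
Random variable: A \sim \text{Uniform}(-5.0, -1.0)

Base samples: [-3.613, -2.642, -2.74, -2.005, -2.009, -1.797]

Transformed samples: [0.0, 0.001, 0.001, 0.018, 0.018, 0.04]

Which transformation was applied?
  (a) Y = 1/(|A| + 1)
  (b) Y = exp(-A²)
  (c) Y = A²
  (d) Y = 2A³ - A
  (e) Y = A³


Checking option (b) Y = exp(-A²):
  A = -3.613 -> Y = 0.0 ✓
  A = -2.642 -> Y = 0.001 ✓
  A = -2.74 -> Y = 0.001 ✓
All samples match this transformation.

(b) exp(-A²)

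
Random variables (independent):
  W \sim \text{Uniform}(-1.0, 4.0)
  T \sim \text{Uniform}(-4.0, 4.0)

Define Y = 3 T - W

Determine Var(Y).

For independent RVs: Var(aX + bY) = a²Var(X) + b²Var(Y)
Var(W) = 2.0833333
Var(T) = 5.3333333
Var(Y) = (-1)²*2.0833333 + 3²*5.3333333
= 1*2.0833333 + 9*5.3333333 = 50.083333

50.083333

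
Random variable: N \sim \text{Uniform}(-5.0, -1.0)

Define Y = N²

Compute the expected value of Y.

Using E[X²] = Var(X) + (E[X])²:
E[N] = -3
Var(N) = (-1 + 5)^2/12 = 1.3333333
E[N²] = 1.3333333 + (-3)² = 1.3333333 + 9 = 10.333333

10.333333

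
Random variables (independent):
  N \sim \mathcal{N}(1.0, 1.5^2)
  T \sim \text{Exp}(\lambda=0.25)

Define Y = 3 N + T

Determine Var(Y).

For independent RVs: Var(aX + bY) = a²Var(X) + b²Var(Y)
Var(N) = 2.25
Var(T) = 16
Var(Y) = 3²*2.25 + 1²*16
= 9*2.25 + 1*16 = 36.25

36.25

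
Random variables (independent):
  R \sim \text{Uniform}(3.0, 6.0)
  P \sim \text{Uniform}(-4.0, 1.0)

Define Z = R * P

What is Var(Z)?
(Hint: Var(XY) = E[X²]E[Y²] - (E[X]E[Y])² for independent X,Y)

Var(XY) = E[X²]E[Y²] - (E[X]E[Y])²
E[R] = 4.5, Var(R) = 0.75
E[P] = -1.5, Var(P) = 2.0833333
E[R²] = 0.75 + 4.5² = 21
E[P²] = 2.0833333 + (-1.5)² = 4.3333333
Var(Z) = 21*4.3333333 - (4.5*(-1.5))²
= 91 - 45.5625 = 45.4375

45.4375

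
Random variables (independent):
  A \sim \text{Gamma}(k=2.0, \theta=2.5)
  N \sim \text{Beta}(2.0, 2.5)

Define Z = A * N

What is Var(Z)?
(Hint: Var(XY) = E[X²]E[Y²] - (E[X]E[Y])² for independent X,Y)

Var(XY) = E[X²]E[Y²] - (E[X]E[Y])²
E[A] = 5, Var(A) = 12.5
E[N] = 0.44444444, Var(N) = 0.044893378
E[A²] = 12.5 + 5² = 37.5
E[N²] = 0.044893378 + 0.44444444² = 0.24242424
Var(Z) = 37.5*0.24242424 - (5*0.44444444)²
= 9.0909091 - 4.9382716 = 4.1526375

4.1526375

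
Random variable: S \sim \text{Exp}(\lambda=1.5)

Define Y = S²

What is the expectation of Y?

Using E[X²] = Var(X) + (E[X])²:
E[S] = 0.66666667
Var(S) = 1/1.5^2 = 0.44444444
E[S²] = 0.44444444 + 0.66666667² = 0.44444444 + 0.44444444 = 0.88888889

0.88888889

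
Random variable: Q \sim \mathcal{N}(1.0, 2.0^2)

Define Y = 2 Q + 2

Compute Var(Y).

For Y = aQ + b: Var(Y) = a² * Var(Q)
Var(Q) = 2.0^2 = 4
Var(Y) = 2² * 4 = 4 * 4 = 16

16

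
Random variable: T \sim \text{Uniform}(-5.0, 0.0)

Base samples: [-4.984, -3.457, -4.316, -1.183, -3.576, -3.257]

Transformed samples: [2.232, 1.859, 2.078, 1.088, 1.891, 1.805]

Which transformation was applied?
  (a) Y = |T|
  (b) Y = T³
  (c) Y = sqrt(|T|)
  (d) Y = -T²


Checking option (c) Y = sqrt(|T|):
  T = -4.984 -> Y = 2.232 ✓
  T = -3.457 -> Y = 1.859 ✓
  T = -4.316 -> Y = 2.078 ✓
All samples match this transformation.

(c) sqrt(|T|)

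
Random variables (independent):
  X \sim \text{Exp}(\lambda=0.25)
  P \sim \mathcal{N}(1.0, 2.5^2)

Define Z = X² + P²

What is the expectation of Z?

E[Z] = E[X²] + E[P²]
E[X²] = Var(X) + E[X]² = 16 + 16 = 32
E[P²] = Var(P) + E[P]² = 6.25 + 1 = 7.25
E[Z] = 32 + 7.25 = 39.25

39.25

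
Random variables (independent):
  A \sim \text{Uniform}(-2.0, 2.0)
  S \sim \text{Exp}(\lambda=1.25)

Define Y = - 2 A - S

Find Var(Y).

For independent RVs: Var(aX + bY) = a²Var(X) + b²Var(Y)
Var(A) = 1.3333333
Var(S) = 0.64
Var(Y) = (-2)²*1.3333333 + (-1)²*0.64
= 4*1.3333333 + 1*0.64 = 5.9733333

5.9733333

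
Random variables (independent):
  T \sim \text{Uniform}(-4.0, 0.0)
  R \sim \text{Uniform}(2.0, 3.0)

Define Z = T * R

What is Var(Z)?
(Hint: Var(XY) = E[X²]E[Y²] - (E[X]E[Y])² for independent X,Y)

Var(XY) = E[X²]E[Y²] - (E[X]E[Y])²
E[T] = -2, Var(T) = 1.3333333
E[R] = 2.5, Var(R) = 0.083333333
E[T²] = 1.3333333 + (-2)² = 5.3333333
E[R²] = 0.083333333 + 2.5² = 6.3333333
Var(Z) = 5.3333333*6.3333333 - (-2*2.5)²
= 33.777778 - 25 = 8.7777778

8.7777778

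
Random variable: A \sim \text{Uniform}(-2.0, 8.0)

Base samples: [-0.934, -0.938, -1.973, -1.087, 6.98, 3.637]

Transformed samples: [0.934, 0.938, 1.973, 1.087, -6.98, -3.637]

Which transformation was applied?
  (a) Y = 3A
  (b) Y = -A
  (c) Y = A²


Checking option (b) Y = -A:
  A = -0.934 -> Y = 0.934 ✓
  A = -0.938 -> Y = 0.938 ✓
  A = -1.973 -> Y = 1.973 ✓
All samples match this transformation.

(b) -A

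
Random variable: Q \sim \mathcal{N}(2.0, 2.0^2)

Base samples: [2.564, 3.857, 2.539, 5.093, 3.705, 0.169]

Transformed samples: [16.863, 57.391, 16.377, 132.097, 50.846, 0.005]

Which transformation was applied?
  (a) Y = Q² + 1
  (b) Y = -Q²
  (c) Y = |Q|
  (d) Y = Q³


Checking option (d) Y = Q³:
  Q = 2.564 -> Y = 16.863 ✓
  Q = 3.857 -> Y = 57.391 ✓
  Q = 2.539 -> Y = 16.377 ✓
All samples match this transformation.

(d) Q³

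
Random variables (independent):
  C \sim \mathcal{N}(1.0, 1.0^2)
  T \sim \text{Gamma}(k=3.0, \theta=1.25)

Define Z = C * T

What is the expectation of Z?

For independent RVs: E[XY] = E[X]*E[Y]
E[C] = 1
E[T] = 3.75
E[Z] = 1 * 3.75 = 3.75

3.75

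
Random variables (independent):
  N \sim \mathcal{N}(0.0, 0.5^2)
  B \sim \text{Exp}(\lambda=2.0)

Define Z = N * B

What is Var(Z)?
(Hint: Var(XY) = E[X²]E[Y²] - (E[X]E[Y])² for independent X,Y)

Var(XY) = E[X²]E[Y²] - (E[X]E[Y])²
E[N] = 0, Var(N) = 0.25
E[B] = 0.5, Var(B) = 0.25
E[N²] = 0.25 + 0² = 0.25
E[B²] = 0.25 + 0.5² = 0.5
Var(Z) = 0.25*0.5 - (0*0.5)²
= 0.125 - 0 = 0.125

0.125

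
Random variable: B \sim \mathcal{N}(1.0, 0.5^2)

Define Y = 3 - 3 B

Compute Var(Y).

For Y = aB + b: Var(Y) = a² * Var(B)
Var(B) = 0.5^2 = 0.25
Var(Y) = (-3)² * 0.25 = 9 * 0.25 = 2.25

2.25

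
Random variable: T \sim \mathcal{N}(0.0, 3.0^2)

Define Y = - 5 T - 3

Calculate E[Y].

For Y = -5T - 3:
E[Y] = -5 * E[T] - 3
E[T] = 0.0 = 0
E[Y] = -5 * 0 - 3 = -3

-3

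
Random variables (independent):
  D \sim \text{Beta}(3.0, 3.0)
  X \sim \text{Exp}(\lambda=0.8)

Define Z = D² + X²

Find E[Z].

E[Z] = E[D²] + E[X²]
E[D²] = Var(D) + E[D]² = 0.035714286 + 0.25 = 0.28571429
E[X²] = Var(X) + E[X]² = 1.5625 + 1.5625 = 3.125
E[Z] = 0.28571429 + 3.125 = 3.4107143

3.4107143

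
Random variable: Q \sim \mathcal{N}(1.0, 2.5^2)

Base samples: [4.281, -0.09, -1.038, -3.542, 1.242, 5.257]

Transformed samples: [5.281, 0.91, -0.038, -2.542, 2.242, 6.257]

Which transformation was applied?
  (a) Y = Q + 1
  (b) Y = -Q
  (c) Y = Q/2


Checking option (a) Y = Q + 1:
  Q = 4.281 -> Y = 5.281 ✓
  Q = -0.09 -> Y = 0.91 ✓
  Q = -1.038 -> Y = -0.038 ✓
All samples match this transformation.

(a) Q + 1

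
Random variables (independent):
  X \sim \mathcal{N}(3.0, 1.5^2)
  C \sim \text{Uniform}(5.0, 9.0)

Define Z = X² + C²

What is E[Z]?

E[Z] = E[X²] + E[C²]
E[X²] = Var(X) + E[X]² = 2.25 + 9 = 11.25
E[C²] = Var(C) + E[C]² = 1.3333333 + 49 = 50.333333
E[Z] = 11.25 + 50.333333 = 61.583333

61.583333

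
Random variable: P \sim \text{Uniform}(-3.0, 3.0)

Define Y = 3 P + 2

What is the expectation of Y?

For Y = 3P + 2:
E[Y] = 3 * E[P] + 2
E[P] = (-3 + 3)/2 = 0
E[Y] = 3 * 0 + 2 = 2

2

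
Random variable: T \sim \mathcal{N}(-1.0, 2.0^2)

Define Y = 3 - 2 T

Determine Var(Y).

For Y = aT + b: Var(Y) = a² * Var(T)
Var(T) = 2.0^2 = 4
Var(Y) = (-2)² * 4 = 4 * 4 = 16

16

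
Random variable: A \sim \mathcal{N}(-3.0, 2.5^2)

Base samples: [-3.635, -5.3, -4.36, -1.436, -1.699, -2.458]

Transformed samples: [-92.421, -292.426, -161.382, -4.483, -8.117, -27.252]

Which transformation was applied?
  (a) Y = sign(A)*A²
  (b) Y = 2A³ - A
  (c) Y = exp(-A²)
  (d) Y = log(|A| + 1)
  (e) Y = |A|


Checking option (b) Y = 2A³ - A:
  A = -3.635 -> Y = -92.421 ✓
  A = -5.3 -> Y = -292.426 ✓
  A = -4.36 -> Y = -161.382 ✓
All samples match this transformation.

(b) 2A³ - A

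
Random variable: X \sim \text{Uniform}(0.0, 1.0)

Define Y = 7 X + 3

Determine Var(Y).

For Y = aX + b: Var(Y) = a² * Var(X)
Var(X) = (1 - 0)^2/12 = 0.083333333
Var(Y) = 7² * 0.083333333 = 49 * 0.083333333 = 4.0833333

4.0833333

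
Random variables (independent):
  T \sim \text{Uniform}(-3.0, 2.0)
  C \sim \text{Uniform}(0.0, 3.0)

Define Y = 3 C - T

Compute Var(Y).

For independent RVs: Var(aX + bY) = a²Var(X) + b²Var(Y)
Var(T) = 2.0833333
Var(C) = 0.75
Var(Y) = (-1)²*2.0833333 + 3²*0.75
= 1*2.0833333 + 9*0.75 = 8.8333333

8.8333333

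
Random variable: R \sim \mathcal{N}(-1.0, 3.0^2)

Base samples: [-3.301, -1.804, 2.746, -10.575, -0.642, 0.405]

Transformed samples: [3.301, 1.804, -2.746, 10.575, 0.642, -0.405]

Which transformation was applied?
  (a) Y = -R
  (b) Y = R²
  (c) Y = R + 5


Checking option (a) Y = -R:
  R = -3.301 -> Y = 3.301 ✓
  R = -1.804 -> Y = 1.804 ✓
  R = 2.746 -> Y = -2.746 ✓
All samples match this transformation.

(a) -R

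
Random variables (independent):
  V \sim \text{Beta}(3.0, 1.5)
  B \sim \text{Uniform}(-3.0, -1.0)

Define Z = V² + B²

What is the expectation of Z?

E[Z] = E[V²] + E[B²]
E[V²] = Var(V) + E[V]² = 0.04040404 + 0.44444444 = 0.48484848
E[B²] = Var(B) + E[B]² = 0.33333333 + 4 = 4.3333333
E[Z] = 0.48484848 + 4.3333333 = 4.8181818

4.8181818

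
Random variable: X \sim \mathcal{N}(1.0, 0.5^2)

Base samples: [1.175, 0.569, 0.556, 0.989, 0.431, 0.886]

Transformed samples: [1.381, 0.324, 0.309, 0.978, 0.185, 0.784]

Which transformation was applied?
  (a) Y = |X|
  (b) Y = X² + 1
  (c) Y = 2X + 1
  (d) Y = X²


Checking option (d) Y = X²:
  X = 1.175 -> Y = 1.381 ✓
  X = 0.569 -> Y = 0.324 ✓
  X = 0.556 -> Y = 0.309 ✓
All samples match this transformation.

(d) X²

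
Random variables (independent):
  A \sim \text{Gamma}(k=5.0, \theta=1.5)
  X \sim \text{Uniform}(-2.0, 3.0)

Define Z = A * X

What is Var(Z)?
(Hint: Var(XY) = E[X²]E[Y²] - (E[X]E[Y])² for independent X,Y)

Var(XY) = E[X²]E[Y²] - (E[X]E[Y])²
E[A] = 7.5, Var(A) = 11.25
E[X] = 0.5, Var(X) = 2.0833333
E[A²] = 11.25 + 7.5² = 67.5
E[X²] = 2.0833333 + 0.5² = 2.3333333
Var(Z) = 67.5*2.3333333 - (7.5*0.5)²
= 157.5 - 14.0625 = 143.4375

143.4375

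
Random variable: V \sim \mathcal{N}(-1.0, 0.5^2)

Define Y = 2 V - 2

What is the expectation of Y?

For Y = 2V - 2:
E[Y] = 2 * E[V] - 2
E[V] = -1.0 = -1
E[Y] = 2 * (-1) - 2 = -4

-4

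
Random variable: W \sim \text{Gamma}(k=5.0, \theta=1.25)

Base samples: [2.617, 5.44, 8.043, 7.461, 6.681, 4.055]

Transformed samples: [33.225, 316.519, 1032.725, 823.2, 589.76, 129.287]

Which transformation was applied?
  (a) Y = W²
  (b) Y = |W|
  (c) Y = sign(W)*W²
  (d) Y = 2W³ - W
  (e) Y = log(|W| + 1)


Checking option (d) Y = 2W³ - W:
  W = 2.617 -> Y = 33.225 ✓
  W = 5.44 -> Y = 316.519 ✓
  W = 8.043 -> Y = 1032.725 ✓
All samples match this transformation.

(d) 2W³ - W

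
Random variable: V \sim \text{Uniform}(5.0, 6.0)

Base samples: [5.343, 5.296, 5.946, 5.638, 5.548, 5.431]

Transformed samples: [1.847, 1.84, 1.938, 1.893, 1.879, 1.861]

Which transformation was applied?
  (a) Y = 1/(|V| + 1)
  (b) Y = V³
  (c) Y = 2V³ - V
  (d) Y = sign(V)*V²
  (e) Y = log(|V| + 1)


Checking option (e) Y = log(|V| + 1):
  V = 5.343 -> Y = 1.847 ✓
  V = 5.296 -> Y = 1.84 ✓
  V = 5.946 -> Y = 1.938 ✓
All samples match this transformation.

(e) log(|V| + 1)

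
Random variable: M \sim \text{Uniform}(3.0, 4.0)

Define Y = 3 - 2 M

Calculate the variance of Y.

For Y = aM + b: Var(Y) = a² * Var(M)
Var(M) = (4 - 3)^2/12 = 0.083333333
Var(Y) = (-2)² * 0.083333333 = 4 * 0.083333333 = 0.33333333

0.33333333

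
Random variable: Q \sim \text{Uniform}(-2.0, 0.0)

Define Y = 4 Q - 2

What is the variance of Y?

For Y = aQ + b: Var(Y) = a² * Var(Q)
Var(Q) = (0 + 2)^2/12 = 0.33333333
Var(Y) = 4² * 0.33333333 = 16 * 0.33333333 = 5.3333333

5.3333333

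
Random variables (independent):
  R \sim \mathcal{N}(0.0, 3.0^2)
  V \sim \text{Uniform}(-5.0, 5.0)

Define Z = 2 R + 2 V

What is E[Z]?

E[Z] = 2*E[R] + 2*E[V]
E[R] = 0
E[V] = 0
E[Z] = 2*0 + 2*0 = 0

0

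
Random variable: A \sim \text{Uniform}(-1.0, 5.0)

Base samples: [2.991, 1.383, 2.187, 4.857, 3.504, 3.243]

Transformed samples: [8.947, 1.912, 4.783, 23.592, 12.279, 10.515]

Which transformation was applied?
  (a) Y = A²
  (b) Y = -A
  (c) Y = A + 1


Checking option (a) Y = A²:
  A = 2.991 -> Y = 8.947 ✓
  A = 1.383 -> Y = 1.912 ✓
  A = 2.187 -> Y = 4.783 ✓
All samples match this transformation.

(a) A²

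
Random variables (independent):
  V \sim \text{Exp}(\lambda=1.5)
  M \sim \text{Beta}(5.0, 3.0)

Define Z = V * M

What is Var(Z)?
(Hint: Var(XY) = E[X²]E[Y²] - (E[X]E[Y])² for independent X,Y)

Var(XY) = E[X²]E[Y²] - (E[X]E[Y])²
E[V] = 0.66666667, Var(V) = 0.44444444
E[M] = 0.625, Var(M) = 0.026041667
E[V²] = 0.44444444 + 0.66666667² = 0.88888889
E[M²] = 0.026041667 + 0.625² = 0.41666667
Var(Z) = 0.88888889*0.41666667 - (0.66666667*0.625)²
= 0.37037037 - 0.17361111 = 0.19675926

0.19675926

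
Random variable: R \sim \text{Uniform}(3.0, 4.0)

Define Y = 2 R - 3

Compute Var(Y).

For Y = aR + b: Var(Y) = a² * Var(R)
Var(R) = (4 - 3)^2/12 = 0.083333333
Var(Y) = 2² * 0.083333333 = 4 * 0.083333333 = 0.33333333

0.33333333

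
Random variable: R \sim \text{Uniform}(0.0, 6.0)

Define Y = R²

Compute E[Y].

E[R²] = Var(R) + (E[R])² = 3 + 9 = 12

12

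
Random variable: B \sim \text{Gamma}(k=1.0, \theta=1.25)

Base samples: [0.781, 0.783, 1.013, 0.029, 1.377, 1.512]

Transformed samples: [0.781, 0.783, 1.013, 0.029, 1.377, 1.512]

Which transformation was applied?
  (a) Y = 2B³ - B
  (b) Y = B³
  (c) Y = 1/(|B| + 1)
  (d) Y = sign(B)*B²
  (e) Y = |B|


Checking option (e) Y = |B|:
  B = 0.781 -> Y = 0.781 ✓
  B = 0.783 -> Y = 0.783 ✓
  B = 1.013 -> Y = 1.013 ✓
All samples match this transformation.

(e) |B|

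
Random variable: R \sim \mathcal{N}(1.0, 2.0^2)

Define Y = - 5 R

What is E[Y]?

For Y = -5R:
E[Y] = -5 * E[R]
E[R] = 1.0 = 1
E[Y] = -5 * 1 = -5

-5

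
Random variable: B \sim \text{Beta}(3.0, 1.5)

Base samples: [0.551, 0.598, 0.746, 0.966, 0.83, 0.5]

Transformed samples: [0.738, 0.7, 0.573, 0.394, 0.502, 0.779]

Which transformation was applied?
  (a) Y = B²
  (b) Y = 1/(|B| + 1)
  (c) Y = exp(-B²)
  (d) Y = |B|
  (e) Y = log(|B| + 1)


Checking option (c) Y = exp(-B²):
  B = 0.551 -> Y = 0.738 ✓
  B = 0.598 -> Y = 0.7 ✓
  B = 0.746 -> Y = 0.573 ✓
All samples match this transformation.

(c) exp(-B²)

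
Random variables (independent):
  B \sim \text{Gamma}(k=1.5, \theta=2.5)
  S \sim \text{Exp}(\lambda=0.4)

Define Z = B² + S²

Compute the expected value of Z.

E[Z] = E[B²] + E[S²]
E[B²] = Var(B) + E[B]² = 9.375 + 14.0625 = 23.4375
E[S²] = Var(S) + E[S]² = 6.25 + 6.25 = 12.5
E[Z] = 23.4375 + 12.5 = 35.9375

35.9375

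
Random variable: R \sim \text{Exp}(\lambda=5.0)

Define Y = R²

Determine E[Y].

E[R²] = Var(R) + (E[R])² = 0.04 + 0.04 = 0.08

0.08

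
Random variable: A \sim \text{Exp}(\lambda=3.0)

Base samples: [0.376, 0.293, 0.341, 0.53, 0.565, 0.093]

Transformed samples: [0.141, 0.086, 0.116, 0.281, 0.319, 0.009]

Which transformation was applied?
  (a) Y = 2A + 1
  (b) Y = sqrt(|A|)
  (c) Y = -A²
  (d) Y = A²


Checking option (d) Y = A²:
  A = 0.376 -> Y = 0.141 ✓
  A = 0.293 -> Y = 0.086 ✓
  A = 0.341 -> Y = 0.116 ✓
All samples match this transformation.

(d) A²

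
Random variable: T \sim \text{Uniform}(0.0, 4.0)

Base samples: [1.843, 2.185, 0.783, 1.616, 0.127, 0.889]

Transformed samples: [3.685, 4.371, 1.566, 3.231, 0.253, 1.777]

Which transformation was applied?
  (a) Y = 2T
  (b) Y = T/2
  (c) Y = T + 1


Checking option (a) Y = 2T:
  T = 1.843 -> Y = 3.685 ✓
  T = 2.185 -> Y = 4.371 ✓
  T = 0.783 -> Y = 1.566 ✓
All samples match this transformation.

(a) 2T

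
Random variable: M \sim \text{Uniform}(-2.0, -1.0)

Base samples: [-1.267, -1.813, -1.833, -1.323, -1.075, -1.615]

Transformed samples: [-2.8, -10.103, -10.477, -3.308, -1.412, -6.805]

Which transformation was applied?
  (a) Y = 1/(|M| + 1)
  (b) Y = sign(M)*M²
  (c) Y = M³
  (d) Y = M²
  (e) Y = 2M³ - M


Checking option (e) Y = 2M³ - M:
  M = -1.267 -> Y = -2.8 ✓
  M = -1.813 -> Y = -10.103 ✓
  M = -1.833 -> Y = -10.477 ✓
All samples match this transformation.

(e) 2M³ - M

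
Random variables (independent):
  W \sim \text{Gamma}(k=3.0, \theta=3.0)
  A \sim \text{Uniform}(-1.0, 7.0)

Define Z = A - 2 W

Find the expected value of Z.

E[Z] = -2*E[W] + 1*E[A]
E[W] = 9
E[A] = 3
E[Z] = -2*9 + 1*3 = -15

-15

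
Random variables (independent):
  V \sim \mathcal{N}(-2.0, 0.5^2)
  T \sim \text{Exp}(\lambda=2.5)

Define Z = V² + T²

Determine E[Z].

E[Z] = E[V²] + E[T²]
E[V²] = Var(V) + E[V]² = 0.25 + 4 = 4.25
E[T²] = Var(T) + E[T]² = 0.16 + 0.16 = 0.32
E[Z] = 4.25 + 0.32 = 4.57

4.57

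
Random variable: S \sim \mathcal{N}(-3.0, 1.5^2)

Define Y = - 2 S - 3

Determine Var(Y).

For Y = aS + b: Var(Y) = a² * Var(S)
Var(S) = 1.5^2 = 2.25
Var(Y) = (-2)² * 2.25 = 4 * 2.25 = 9

9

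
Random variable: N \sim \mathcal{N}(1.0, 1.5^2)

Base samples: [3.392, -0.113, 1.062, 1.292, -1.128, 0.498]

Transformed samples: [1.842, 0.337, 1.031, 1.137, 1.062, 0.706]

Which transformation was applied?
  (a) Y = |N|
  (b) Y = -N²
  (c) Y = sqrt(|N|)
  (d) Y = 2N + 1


Checking option (c) Y = sqrt(|N|):
  N = 3.392 -> Y = 1.842 ✓
  N = -0.113 -> Y = 0.337 ✓
  N = 1.062 -> Y = 1.031 ✓
All samples match this transformation.

(c) sqrt(|N|)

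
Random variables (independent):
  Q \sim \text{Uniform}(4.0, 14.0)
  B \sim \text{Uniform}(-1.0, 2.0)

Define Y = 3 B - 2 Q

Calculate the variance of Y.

For independent RVs: Var(aX + bY) = a²Var(X) + b²Var(Y)
Var(Q) = 8.3333333
Var(B) = 0.75
Var(Y) = (-2)²*8.3333333 + 3²*0.75
= 4*8.3333333 + 9*0.75 = 40.083333

40.083333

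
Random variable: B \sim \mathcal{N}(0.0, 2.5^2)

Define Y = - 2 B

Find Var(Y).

For Y = aB + b: Var(Y) = a² * Var(B)
Var(B) = 2.5^2 = 6.25
Var(Y) = (-2)² * 6.25 = 4 * 6.25 = 25

25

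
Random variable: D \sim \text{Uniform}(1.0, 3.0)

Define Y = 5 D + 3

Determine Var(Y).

For Y = aD + b: Var(Y) = a² * Var(D)
Var(D) = (3 - 1)^2/12 = 0.33333333
Var(Y) = 5² * 0.33333333 = 25 * 0.33333333 = 8.3333333

8.3333333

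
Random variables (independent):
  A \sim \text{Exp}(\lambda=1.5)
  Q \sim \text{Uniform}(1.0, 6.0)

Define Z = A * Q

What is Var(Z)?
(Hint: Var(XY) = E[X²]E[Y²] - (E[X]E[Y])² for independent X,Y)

Var(XY) = E[X²]E[Y²] - (E[X]E[Y])²
E[A] = 0.66666667, Var(A) = 0.44444444
E[Q] = 3.5, Var(Q) = 2.0833333
E[A²] = 0.44444444 + 0.66666667² = 0.88888889
E[Q²] = 2.0833333 + 3.5² = 14.333333
Var(Z) = 0.88888889*14.333333 - (0.66666667*3.5)²
= 12.740741 - 5.4444444 = 7.2962963

7.2962963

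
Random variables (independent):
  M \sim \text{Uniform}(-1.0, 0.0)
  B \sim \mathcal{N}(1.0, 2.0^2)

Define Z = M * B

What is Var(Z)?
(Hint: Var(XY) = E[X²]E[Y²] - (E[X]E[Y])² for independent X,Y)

Var(XY) = E[X²]E[Y²] - (E[X]E[Y])²
E[M] = -0.5, Var(M) = 0.083333333
E[B] = 1, Var(B) = 4
E[M²] = 0.083333333 + (-0.5)² = 0.33333333
E[B²] = 4 + 1² = 5
Var(Z) = 0.33333333*5 - (-0.5*1)²
= 1.6666667 - 0.25 = 1.4166667

1.4166667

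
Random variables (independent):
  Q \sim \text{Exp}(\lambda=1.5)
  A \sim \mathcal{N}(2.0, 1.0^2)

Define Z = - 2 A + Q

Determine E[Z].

E[Z] = 1*E[Q] - 2*E[A]
E[Q] = 0.66666667
E[A] = 2
E[Z] = 1*0.66666667 - 2*2 = -3.3333333

-3.3333333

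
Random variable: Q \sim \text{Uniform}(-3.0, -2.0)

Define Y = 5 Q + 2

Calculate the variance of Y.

For Y = aQ + b: Var(Y) = a² * Var(Q)
Var(Q) = (-2 + 3)^2/12 = 0.083333333
Var(Y) = 5² * 0.083333333 = 25 * 0.083333333 = 2.0833333

2.0833333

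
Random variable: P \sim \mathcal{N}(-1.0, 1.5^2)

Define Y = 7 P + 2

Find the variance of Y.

For Y = aP + b: Var(Y) = a² * Var(P)
Var(P) = 1.5^2 = 2.25
Var(Y) = 7² * 2.25 = 49 * 2.25 = 110.25

110.25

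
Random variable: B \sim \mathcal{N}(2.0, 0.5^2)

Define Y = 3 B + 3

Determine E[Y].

For Y = 3B + 3:
E[Y] = 3 * E[B] + 3
E[B] = 2.0 = 2
E[Y] = 3 * 2 + 3 = 9

9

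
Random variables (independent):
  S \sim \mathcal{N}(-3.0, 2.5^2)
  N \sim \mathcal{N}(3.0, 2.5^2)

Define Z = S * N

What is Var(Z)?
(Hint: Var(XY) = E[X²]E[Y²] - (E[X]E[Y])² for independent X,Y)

Var(XY) = E[X²]E[Y²] - (E[X]E[Y])²
E[S] = -3, Var(S) = 6.25
E[N] = 3, Var(N) = 6.25
E[S²] = 6.25 + (-3)² = 15.25
E[N²] = 6.25 + 3² = 15.25
Var(Z) = 15.25*15.25 - (-3*3)²
= 232.5625 - 81 = 151.5625

151.5625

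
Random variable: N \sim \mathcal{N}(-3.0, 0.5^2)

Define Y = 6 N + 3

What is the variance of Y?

For Y = aN + b: Var(Y) = a² * Var(N)
Var(N) = 0.5^2 = 0.25
Var(Y) = 6² * 0.25 = 36 * 0.25 = 9

9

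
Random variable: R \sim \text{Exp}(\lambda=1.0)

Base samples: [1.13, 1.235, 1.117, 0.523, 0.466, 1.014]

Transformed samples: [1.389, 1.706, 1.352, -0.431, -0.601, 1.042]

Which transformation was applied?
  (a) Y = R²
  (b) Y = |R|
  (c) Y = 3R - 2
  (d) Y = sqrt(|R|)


Checking option (c) Y = 3R - 2:
  R = 1.13 -> Y = 1.389 ✓
  R = 1.235 -> Y = 1.706 ✓
  R = 1.117 -> Y = 1.352 ✓
All samples match this transformation.

(c) 3R - 2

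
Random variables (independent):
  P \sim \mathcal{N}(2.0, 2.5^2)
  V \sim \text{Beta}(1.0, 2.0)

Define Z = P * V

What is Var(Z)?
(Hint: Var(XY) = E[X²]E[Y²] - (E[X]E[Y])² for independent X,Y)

Var(XY) = E[X²]E[Y²] - (E[X]E[Y])²
E[P] = 2, Var(P) = 6.25
E[V] = 0.33333333, Var(V) = 0.055555556
E[P²] = 6.25 + 2² = 10.25
E[V²] = 0.055555556 + 0.33333333² = 0.16666667
Var(Z) = 10.25*0.16666667 - (2*0.33333333)²
= 1.7083333 - 0.44444444 = 1.2638889

1.2638889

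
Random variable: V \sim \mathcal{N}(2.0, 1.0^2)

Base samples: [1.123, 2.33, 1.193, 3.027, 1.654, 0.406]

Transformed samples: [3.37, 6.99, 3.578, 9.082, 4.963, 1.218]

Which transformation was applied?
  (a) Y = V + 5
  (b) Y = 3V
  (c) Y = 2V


Checking option (b) Y = 3V:
  V = 1.123 -> Y = 3.37 ✓
  V = 2.33 -> Y = 6.99 ✓
  V = 1.193 -> Y = 3.578 ✓
All samples match this transformation.

(b) 3V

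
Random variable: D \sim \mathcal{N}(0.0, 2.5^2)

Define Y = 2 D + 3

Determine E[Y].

For Y = 2D + 3:
E[Y] = 2 * E[D] + 3
E[D] = 0.0 = 0
E[Y] = 2 * 0 + 3 = 3

3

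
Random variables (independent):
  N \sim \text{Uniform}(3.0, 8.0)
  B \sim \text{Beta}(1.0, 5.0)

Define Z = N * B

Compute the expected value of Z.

For independent RVs: E[XY] = E[X]*E[Y]
E[N] = 5.5
E[B] = 0.16666667
E[Z] = 5.5 * 0.16666667 = 0.91666667

0.91666667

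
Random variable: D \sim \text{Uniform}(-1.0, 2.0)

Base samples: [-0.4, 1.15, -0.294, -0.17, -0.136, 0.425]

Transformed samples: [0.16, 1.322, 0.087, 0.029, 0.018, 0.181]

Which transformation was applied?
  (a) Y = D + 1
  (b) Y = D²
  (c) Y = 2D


Checking option (b) Y = D²:
  D = -0.4 -> Y = 0.16 ✓
  D = 1.15 -> Y = 1.322 ✓
  D = -0.294 -> Y = 0.087 ✓
All samples match this transformation.

(b) D²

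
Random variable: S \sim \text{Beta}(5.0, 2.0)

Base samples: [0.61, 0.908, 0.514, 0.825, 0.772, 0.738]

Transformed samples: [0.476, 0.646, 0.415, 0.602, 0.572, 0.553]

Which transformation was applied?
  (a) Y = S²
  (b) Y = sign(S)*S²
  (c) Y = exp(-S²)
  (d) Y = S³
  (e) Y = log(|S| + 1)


Checking option (e) Y = log(|S| + 1):
  S = 0.61 -> Y = 0.476 ✓
  S = 0.908 -> Y = 0.646 ✓
  S = 0.514 -> Y = 0.415 ✓
All samples match this transformation.

(e) log(|S| + 1)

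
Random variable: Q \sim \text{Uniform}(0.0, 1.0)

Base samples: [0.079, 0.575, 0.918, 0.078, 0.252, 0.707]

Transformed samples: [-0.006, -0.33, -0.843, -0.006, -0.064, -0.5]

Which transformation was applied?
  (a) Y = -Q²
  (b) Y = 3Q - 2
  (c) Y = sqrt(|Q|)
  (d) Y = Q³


Checking option (a) Y = -Q²:
  Q = 0.079 -> Y = -0.006 ✓
  Q = 0.575 -> Y = -0.33 ✓
  Q = 0.918 -> Y = -0.843 ✓
All samples match this transformation.

(a) -Q²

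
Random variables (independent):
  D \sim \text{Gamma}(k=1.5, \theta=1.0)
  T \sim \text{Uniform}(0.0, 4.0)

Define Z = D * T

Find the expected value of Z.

For independent RVs: E[XY] = E[X]*E[Y]
E[D] = 1.5
E[T] = 2
E[Z] = 1.5 * 2 = 3

3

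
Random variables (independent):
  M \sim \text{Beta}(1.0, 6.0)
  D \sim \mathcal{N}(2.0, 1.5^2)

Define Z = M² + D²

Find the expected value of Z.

E[Z] = E[M²] + E[D²]
E[M²] = Var(M) + E[M]² = 0.015306122 + 0.020408163 = 0.035714286
E[D²] = Var(D) + E[D]² = 2.25 + 4 = 6.25
E[Z] = 0.035714286 + 6.25 = 6.2857143

6.2857143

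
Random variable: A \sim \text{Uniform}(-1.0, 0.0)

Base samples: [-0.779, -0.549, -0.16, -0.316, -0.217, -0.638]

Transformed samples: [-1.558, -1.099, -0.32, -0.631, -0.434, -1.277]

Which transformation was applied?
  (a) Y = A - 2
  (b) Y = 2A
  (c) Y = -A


Checking option (b) Y = 2A:
  A = -0.779 -> Y = -1.558 ✓
  A = -0.549 -> Y = -1.099 ✓
  A = -0.16 -> Y = -0.32 ✓
All samples match this transformation.

(b) 2A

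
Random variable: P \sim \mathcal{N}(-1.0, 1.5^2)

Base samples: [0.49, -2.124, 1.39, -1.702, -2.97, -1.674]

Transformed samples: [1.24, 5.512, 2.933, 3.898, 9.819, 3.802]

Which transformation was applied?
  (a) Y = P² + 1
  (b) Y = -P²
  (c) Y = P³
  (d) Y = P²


Checking option (a) Y = P² + 1:
  P = 0.49 -> Y = 1.24 ✓
  P = -2.124 -> Y = 5.512 ✓
  P = 1.39 -> Y = 2.933 ✓
All samples match this transformation.

(a) P² + 1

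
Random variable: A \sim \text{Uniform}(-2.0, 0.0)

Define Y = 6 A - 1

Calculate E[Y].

For Y = 6A - 1:
E[Y] = 6 * E[A] - 1
E[A] = (-2 + 0)/2 = -1
E[Y] = 6 * (-1) - 1 = -7

-7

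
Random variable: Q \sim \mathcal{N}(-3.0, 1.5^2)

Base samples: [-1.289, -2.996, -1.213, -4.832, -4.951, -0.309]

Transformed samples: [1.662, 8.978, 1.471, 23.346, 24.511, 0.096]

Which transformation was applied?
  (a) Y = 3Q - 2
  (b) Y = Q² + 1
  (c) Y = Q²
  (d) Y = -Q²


Checking option (c) Y = Q²:
  Q = -1.289 -> Y = 1.662 ✓
  Q = -2.996 -> Y = 8.978 ✓
  Q = -1.213 -> Y = 1.471 ✓
All samples match this transformation.

(c) Q²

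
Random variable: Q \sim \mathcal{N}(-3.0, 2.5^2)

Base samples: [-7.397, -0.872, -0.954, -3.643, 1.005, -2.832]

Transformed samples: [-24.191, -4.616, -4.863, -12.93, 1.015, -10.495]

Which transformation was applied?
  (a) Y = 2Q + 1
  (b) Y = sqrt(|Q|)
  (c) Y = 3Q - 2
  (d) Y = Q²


Checking option (c) Y = 3Q - 2:
  Q = -7.397 -> Y = -24.191 ✓
  Q = -0.872 -> Y = -4.616 ✓
  Q = -0.954 -> Y = -4.863 ✓
All samples match this transformation.

(c) 3Q - 2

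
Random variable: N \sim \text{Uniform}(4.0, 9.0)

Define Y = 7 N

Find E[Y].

For Y = 7N:
E[Y] = 7 * E[N]
E[N] = (4 + 9)/2 = 6.5
E[Y] = 7 * 6.5 = 45.5

45.5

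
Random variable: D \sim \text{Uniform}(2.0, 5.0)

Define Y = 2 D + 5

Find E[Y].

For Y = 2D + 5:
E[Y] = 2 * E[D] + 5
E[D] = (2 + 5)/2 = 3.5
E[Y] = 2 * 3.5 + 5 = 12

12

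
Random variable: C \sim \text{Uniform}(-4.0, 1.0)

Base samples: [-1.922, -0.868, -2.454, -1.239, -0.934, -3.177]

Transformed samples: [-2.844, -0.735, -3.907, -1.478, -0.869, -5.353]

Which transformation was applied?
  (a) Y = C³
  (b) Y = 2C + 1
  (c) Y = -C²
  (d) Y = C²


Checking option (b) Y = 2C + 1:
  C = -1.922 -> Y = -2.844 ✓
  C = -0.868 -> Y = -0.735 ✓
  C = -2.454 -> Y = -3.907 ✓
All samples match this transformation.

(b) 2C + 1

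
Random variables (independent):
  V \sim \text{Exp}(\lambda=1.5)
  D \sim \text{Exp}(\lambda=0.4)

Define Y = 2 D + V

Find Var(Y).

For independent RVs: Var(aX + bY) = a²Var(X) + b²Var(Y)
Var(V) = 0.44444444
Var(D) = 6.25
Var(Y) = 1²*0.44444444 + 2²*6.25
= 1*0.44444444 + 4*6.25 = 25.444444

25.444444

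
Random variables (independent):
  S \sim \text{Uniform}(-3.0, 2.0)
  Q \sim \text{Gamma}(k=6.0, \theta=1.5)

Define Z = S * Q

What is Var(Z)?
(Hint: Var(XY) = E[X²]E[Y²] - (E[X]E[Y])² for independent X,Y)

Var(XY) = E[X²]E[Y²] - (E[X]E[Y])²
E[S] = -0.5, Var(S) = 2.0833333
E[Q] = 9, Var(Q) = 13.5
E[S²] = 2.0833333 + (-0.5)² = 2.3333333
E[Q²] = 13.5 + 9² = 94.5
Var(Z) = 2.3333333*94.5 - (-0.5*9)²
= 220.5 - 20.25 = 200.25

200.25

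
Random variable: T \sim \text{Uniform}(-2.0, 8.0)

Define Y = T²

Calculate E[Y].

Using E[X²] = Var(X) + (E[X])²:
E[T] = 3
Var(T) = (8 + 2)^2/12 = 8.3333333
E[T²] = 8.3333333 + 3² = 8.3333333 + 9 = 17.333333

17.333333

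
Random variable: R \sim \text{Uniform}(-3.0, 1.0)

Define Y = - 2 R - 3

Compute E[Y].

For Y = -2R - 3:
E[Y] = -2 * E[R] - 3
E[R] = (-3 + 1)/2 = -1
E[Y] = -2 * (-1) - 3 = -1

-1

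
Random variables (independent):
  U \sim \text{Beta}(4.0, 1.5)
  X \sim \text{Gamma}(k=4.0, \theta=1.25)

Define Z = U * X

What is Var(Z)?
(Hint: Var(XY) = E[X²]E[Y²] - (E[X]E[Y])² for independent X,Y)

Var(XY) = E[X²]E[Y²] - (E[X]E[Y])²
E[U] = 0.72727273, Var(U) = 0.03051494
E[X] = 5, Var(X) = 6.25
E[U²] = 0.03051494 + 0.72727273² = 0.55944056
E[X²] = 6.25 + 5² = 31.25
Var(Z) = 0.55944056*31.25 - (0.72727273*5)²
= 17.482517 - 13.22314 = 4.259377

4.259377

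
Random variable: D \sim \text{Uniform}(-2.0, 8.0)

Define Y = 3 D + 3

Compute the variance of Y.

For Y = aD + b: Var(Y) = a² * Var(D)
Var(D) = (8 + 2)^2/12 = 8.3333333
Var(Y) = 3² * 8.3333333 = 9 * 8.3333333 = 75

75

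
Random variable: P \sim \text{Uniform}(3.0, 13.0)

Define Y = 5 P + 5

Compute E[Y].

For Y = 5P + 5:
E[Y] = 5 * E[P] + 5
E[P] = (3 + 13)/2 = 8
E[Y] = 5 * 8 + 5 = 45

45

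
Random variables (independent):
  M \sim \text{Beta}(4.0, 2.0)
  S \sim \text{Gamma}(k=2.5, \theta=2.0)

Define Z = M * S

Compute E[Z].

For independent RVs: E[XY] = E[X]*E[Y]
E[M] = 0.66666667
E[S] = 5
E[Z] = 0.66666667 * 5 = 3.3333333

3.3333333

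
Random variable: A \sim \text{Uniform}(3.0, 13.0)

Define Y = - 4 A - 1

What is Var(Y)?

For Y = aA + b: Var(Y) = a² * Var(A)
Var(A) = (13 - 3)^2/12 = 8.3333333
Var(Y) = (-4)² * 8.3333333 = 16 * 8.3333333 = 133.33333

133.33333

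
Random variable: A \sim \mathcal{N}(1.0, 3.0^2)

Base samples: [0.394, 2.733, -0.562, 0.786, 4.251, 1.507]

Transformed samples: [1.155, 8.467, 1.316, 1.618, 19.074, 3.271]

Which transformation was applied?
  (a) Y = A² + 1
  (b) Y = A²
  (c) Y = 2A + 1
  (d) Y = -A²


Checking option (a) Y = A² + 1:
  A = 0.394 -> Y = 1.155 ✓
  A = 2.733 -> Y = 8.467 ✓
  A = -0.562 -> Y = 1.316 ✓
All samples match this transformation.

(a) A² + 1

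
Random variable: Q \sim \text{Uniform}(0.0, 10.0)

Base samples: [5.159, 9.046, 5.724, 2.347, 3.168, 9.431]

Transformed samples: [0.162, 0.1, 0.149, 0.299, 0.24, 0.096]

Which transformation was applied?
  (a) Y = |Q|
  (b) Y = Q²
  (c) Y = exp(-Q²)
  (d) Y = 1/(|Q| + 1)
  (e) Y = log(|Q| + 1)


Checking option (d) Y = 1/(|Q| + 1):
  Q = 5.159 -> Y = 0.162 ✓
  Q = 9.046 -> Y = 0.1 ✓
  Q = 5.724 -> Y = 0.149 ✓
All samples match this transformation.

(d) 1/(|Q| + 1)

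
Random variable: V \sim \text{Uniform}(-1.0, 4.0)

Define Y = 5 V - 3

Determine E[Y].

For Y = 5V - 3:
E[Y] = 5 * E[V] - 3
E[V] = (-1 + 4)/2 = 1.5
E[Y] = 5 * 1.5 - 3 = 4.5

4.5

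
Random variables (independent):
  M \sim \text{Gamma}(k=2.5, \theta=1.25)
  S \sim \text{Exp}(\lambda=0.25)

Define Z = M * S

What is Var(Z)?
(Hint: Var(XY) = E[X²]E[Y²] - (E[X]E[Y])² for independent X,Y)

Var(XY) = E[X²]E[Y²] - (E[X]E[Y])²
E[M] = 3.125, Var(M) = 3.90625
E[S] = 4, Var(S) = 16
E[M²] = 3.90625 + 3.125² = 13.671875
E[S²] = 16 + 4² = 32
Var(Z) = 13.671875*32 - (3.125*4)²
= 437.5 - 156.25 = 281.25

281.25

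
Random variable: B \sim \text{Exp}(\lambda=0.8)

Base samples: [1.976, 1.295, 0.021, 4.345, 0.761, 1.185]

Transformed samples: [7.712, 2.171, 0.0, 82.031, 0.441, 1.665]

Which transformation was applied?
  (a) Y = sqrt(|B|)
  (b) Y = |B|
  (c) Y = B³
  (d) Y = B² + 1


Checking option (c) Y = B³:
  B = 1.976 -> Y = 7.712 ✓
  B = 1.295 -> Y = 2.171 ✓
  B = 0.021 -> Y = 0.0 ✓
All samples match this transformation.

(c) B³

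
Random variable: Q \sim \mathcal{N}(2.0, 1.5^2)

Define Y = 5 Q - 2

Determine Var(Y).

For Y = aQ + b: Var(Y) = a² * Var(Q)
Var(Q) = 1.5^2 = 2.25
Var(Y) = 5² * 2.25 = 25 * 2.25 = 56.25

56.25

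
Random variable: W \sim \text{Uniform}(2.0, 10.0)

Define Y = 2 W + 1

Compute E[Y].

For Y = 2W + 1:
E[Y] = 2 * E[W] + 1
E[W] = (2 + 10)/2 = 6
E[Y] = 2 * 6 + 1 = 13

13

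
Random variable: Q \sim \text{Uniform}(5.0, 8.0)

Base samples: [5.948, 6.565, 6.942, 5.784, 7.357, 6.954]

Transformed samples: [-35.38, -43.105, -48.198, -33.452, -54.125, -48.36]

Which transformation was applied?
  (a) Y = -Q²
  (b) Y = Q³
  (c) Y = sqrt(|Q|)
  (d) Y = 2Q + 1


Checking option (a) Y = -Q²:
  Q = 5.948 -> Y = -35.38 ✓
  Q = 6.565 -> Y = -43.105 ✓
  Q = 6.942 -> Y = -48.198 ✓
All samples match this transformation.

(a) -Q²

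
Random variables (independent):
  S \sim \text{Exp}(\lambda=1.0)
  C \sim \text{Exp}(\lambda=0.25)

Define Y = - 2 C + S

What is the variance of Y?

For independent RVs: Var(aX + bY) = a²Var(X) + b²Var(Y)
Var(S) = 1
Var(C) = 16
Var(Y) = 1²*1 + (-2)²*16
= 1*1 + 4*16 = 65

65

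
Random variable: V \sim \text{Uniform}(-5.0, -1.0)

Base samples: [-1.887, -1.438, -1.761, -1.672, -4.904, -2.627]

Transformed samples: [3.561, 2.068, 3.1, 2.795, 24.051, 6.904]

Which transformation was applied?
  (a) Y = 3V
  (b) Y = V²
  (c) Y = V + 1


Checking option (b) Y = V²:
  V = -1.887 -> Y = 3.561 ✓
  V = -1.438 -> Y = 2.068 ✓
  V = -1.761 -> Y = 3.1 ✓
All samples match this transformation.

(b) V²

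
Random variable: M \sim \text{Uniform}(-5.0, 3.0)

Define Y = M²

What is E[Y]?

Using E[X²] = Var(X) + (E[X])²:
E[M] = -1
Var(M) = (3 + 5)^2/12 = 5.3333333
E[M²] = 5.3333333 + (-1)² = 5.3333333 + 1 = 6.3333333

6.3333333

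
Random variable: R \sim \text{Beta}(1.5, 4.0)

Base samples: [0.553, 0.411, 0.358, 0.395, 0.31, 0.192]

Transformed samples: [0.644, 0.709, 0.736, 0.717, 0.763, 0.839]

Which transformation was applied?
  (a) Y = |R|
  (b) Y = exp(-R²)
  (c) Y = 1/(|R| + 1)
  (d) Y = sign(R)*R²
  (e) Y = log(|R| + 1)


Checking option (c) Y = 1/(|R| + 1):
  R = 0.553 -> Y = 0.644 ✓
  R = 0.411 -> Y = 0.709 ✓
  R = 0.358 -> Y = 0.736 ✓
All samples match this transformation.

(c) 1/(|R| + 1)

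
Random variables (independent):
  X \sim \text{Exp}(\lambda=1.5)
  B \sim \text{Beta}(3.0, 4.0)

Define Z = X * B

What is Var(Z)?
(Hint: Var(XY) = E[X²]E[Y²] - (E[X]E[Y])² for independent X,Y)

Var(XY) = E[X²]E[Y²] - (E[X]E[Y])²
E[X] = 0.66666667, Var(X) = 0.44444444
E[B] = 0.42857143, Var(B) = 0.030612245
E[X²] = 0.44444444 + 0.66666667² = 0.88888889
E[B²] = 0.030612245 + 0.42857143² = 0.21428571
Var(Z) = 0.88888889*0.21428571 - (0.66666667*0.42857143)²
= 0.19047619 - 0.081632653 = 0.10884354

0.10884354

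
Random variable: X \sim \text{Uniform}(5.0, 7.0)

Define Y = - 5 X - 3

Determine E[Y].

For Y = -5X - 3:
E[Y] = -5 * E[X] - 3
E[X] = (5 + 7)/2 = 6
E[Y] = -5 * 6 - 3 = -33

-33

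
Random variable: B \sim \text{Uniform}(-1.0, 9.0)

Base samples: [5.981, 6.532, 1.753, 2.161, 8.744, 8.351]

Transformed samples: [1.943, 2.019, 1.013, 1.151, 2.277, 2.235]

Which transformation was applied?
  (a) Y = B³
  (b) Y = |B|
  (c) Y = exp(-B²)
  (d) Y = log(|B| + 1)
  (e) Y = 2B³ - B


Checking option (d) Y = log(|B| + 1):
  B = 5.981 -> Y = 1.943 ✓
  B = 6.532 -> Y = 2.019 ✓
  B = 1.753 -> Y = 1.013 ✓
All samples match this transformation.

(d) log(|B| + 1)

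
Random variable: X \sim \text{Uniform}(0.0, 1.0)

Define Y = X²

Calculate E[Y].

E[X²] = Var(X) + (E[X])² = 0.083333333 + 0.25 = 0.33333333

0.33333333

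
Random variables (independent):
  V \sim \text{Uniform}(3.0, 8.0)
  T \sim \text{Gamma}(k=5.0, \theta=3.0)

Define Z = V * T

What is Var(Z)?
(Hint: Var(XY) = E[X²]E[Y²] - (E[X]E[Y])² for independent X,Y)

Var(XY) = E[X²]E[Y²] - (E[X]E[Y])²
E[V] = 5.5, Var(V) = 2.0833333
E[T] = 15, Var(T) = 45
E[V²] = 2.0833333 + 5.5² = 32.333333
E[T²] = 45 + 15² = 270
Var(Z) = 32.333333*270 - (5.5*15)²
= 8730 - 6806.25 = 1923.75

1923.75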